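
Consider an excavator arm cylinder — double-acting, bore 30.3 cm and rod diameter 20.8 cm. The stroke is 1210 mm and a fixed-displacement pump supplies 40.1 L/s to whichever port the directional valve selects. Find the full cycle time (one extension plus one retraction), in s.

t ≈ 3.33 s

Cap-side area A_cap = π/4 × (30.3 cm)² = 721.1 cm^2
Rod-side annular area A_ann = π/4 × (30.3² − 20.8²) = 381.3 cm^2
t_ext = A_cap·L/Q = 2.176 s
t_ret = A_ann·L/Q = 1.150 s
t_cycle = t_ext + t_ret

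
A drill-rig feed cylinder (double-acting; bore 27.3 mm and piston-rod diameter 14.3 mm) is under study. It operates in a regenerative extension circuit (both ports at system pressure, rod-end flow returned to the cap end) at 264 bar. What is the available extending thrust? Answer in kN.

With equal pressure on both faces, forces on the annular region cancel; the net push is pressure × rod cross-section.
Rod cross-section A_rod = π/4 × (14.3 mm)² = 160.6 mm^2
F = P × A_rod

F ≈ 4.24 kN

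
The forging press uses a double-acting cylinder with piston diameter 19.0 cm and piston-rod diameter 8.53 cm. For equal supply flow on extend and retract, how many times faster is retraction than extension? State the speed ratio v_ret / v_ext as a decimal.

Cap-side area A_cap = π/4 × (19.0 cm)² = 283.5 cm^2
Rod-side annular area A_ann = π/4 × (19.0² − 8.53²) = 226.4 cm^2
For equal Q, v ∝ 1/A, so v_ret/v_ext = A_cap/A_ann.

v_ret/v_ext ≈ 1.25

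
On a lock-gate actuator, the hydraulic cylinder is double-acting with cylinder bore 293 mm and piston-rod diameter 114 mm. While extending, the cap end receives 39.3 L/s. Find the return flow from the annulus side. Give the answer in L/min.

Q_out ≈ 2000 L/min

Cap-side area A_cap = π/4 × (293 mm)² = 67430 mm^2
Rod-side annular area A_ann = π/4 × (293² − 114²) = 57220 mm^2
Piston speed v = Q_in/A_cap; rod-end outflow Q_out = v × A_ann = Q_in × A_ann/A_cap.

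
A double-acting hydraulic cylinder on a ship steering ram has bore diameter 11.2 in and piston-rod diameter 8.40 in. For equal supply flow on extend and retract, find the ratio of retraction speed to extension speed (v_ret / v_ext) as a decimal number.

Cap-side area A_cap = π/4 × (11.2 in)² = 98.52 in^2
Rod-side annular area A_ann = π/4 × (11.2² − 8.40²) = 43.10 in^2
For equal Q, v ∝ 1/A, so v_ret/v_ext = A_cap/A_ann.

v_ret/v_ext ≈ 2.29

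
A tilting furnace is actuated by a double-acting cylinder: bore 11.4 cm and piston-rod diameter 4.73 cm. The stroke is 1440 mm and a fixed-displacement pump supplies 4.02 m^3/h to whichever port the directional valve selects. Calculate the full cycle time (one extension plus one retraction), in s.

Cap-side area A_cap = π/4 × (11.4 cm)² = 102.1 cm^2
Rod-side annular area A_ann = π/4 × (11.4² − 4.73²) = 84.50 cm^2
t_ext = A_cap·L/Q = 13.16 s
t_ret = A_ann·L/Q = 10.90 s
t_cycle = t_ext + t_ret

t ≈ 24.1 s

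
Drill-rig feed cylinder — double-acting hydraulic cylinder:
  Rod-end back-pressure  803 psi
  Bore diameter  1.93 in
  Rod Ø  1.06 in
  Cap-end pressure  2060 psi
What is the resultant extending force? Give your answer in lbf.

Cap-side area A_cap = π/4 × (1.93 in)² = 2.926 in^2
Rod-side annular area A_ann = π/4 × (1.93² − 1.06²) = 2.043 in^2
Net thrust = P_cap·A_cap − P_rod·A_ann = 6027 lbf − 1641 lbf

F ≈ 4390 lbf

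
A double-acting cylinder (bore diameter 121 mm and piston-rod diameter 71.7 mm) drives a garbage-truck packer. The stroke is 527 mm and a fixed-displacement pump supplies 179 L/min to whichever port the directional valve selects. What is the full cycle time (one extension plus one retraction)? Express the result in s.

Cap-side area A_cap = π/4 × (121 mm)² = 11500 mm^2
Rod-side annular area A_ann = π/4 × (121² − 71.7²) = 7461 mm^2
t_ext = A_cap·L/Q = 2.031 s
t_ret = A_ann·L/Q = 1.318 s
t_cycle = t_ext + t_ret

t ≈ 3.35 s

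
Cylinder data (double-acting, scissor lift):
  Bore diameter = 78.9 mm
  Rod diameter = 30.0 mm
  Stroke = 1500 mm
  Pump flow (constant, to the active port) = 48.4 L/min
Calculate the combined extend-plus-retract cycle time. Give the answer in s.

Cap-side area A_cap = π/4 × (78.9 mm)² = 4889 mm^2
Rod-side annular area A_ann = π/4 × (78.9² − 30.0²) = 4182 mm^2
t_ext = A_cap·L/Q = 9.092 s
t_ret = A_ann·L/Q = 7.777 s
t_cycle = t_ext + t_ret

t ≈ 16.9 s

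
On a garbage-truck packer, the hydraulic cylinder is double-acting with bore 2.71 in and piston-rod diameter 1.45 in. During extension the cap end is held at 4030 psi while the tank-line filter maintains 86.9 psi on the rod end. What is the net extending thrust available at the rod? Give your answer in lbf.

F ≈ 22900 lbf

Cap-side area A_cap = π/4 × (2.71 in)² = 5.768 in^2
Rod-side annular area A_ann = π/4 × (2.71² − 1.45²) = 4.117 in^2
Net thrust = P_cap·A_cap − P_rod·A_ann = 23250 lbf − 357.7 lbf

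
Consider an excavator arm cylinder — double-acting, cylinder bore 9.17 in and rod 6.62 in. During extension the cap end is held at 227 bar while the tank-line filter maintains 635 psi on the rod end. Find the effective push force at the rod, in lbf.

F ≈ 1.97e5 lbf

Cap-side area A_cap = π/4 × (9.17 in)² = 66.04 in^2
Rod-side annular area A_ann = π/4 × (9.17² − 6.62²) = 31.62 in^2
Net thrust = P_cap·A_cap − P_rod·A_ann = 2.174e5 lbf − 20080 lbf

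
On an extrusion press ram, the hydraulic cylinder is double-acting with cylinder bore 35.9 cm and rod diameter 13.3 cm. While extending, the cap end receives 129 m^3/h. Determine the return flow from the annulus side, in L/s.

Cap-side area A_cap = π/4 × (35.9 cm)² = 1012 cm^2
Rod-side annular area A_ann = π/4 × (35.9² − 13.3²) = 873.3 cm^2
Piston speed v = Q_in/A_cap; rod-end outflow Q_out = v × A_ann = Q_in × A_ann/A_cap.

Q_out ≈ 30.9 L/s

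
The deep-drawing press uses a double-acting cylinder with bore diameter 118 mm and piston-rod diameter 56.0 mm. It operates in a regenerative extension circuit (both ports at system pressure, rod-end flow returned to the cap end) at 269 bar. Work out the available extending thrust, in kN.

F ≈ 66.3 kN

With equal pressure on both faces, forces on the annular region cancel; the net push is pressure × rod cross-section.
Rod cross-section A_rod = π/4 × (56.0 mm)² = 2463 mm^2
F = P × A_rod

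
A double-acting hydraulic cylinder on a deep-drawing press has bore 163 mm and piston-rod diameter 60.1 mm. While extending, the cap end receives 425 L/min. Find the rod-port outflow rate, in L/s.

Cap-side area A_cap = π/4 × (163 mm)² = 20870 mm^2
Rod-side annular area A_ann = π/4 × (163² − 60.1²) = 18030 mm^2
Piston speed v = Q_in/A_cap; rod-end outflow Q_out = v × A_ann = Q_in × A_ann/A_cap.

Q_out ≈ 6.12 L/s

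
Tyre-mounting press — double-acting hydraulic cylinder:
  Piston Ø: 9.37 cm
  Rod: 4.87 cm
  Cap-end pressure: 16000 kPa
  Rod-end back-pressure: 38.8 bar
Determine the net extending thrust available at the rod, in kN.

F ≈ 90.8 kN

Cap-side area A_cap = π/4 × (9.37 cm)² = 68.96 cm^2
Rod-side annular area A_ann = π/4 × (9.37² − 4.87²) = 50.33 cm^2
Net thrust = P_cap·A_cap − P_rod·A_ann = 110.3 kN − 19.53 kN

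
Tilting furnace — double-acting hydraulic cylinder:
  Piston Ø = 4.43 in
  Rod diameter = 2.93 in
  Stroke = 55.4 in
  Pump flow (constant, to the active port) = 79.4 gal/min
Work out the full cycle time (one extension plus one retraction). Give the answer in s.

Cap-side area A_cap = π/4 × (4.43 in)² = 15.41 in^2
Rod-side annular area A_ann = π/4 × (4.43² − 2.93²) = 8.671 in^2
t_ext = A_cap·L/Q = 2.793 s
t_ret = A_ann·L/Q = 1.571 s
t_cycle = t_ext + t_ret

t ≈ 4.36 s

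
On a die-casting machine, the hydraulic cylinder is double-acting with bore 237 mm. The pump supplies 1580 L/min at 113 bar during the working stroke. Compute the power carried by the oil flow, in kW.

W ≈ 298 kW

Hydraulic power = P × Q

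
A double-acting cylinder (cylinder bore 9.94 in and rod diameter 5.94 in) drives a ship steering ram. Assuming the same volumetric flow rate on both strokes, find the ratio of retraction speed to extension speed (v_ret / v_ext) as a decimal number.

Cap-side area A_cap = π/4 × (9.94 in)² = 77.60 in^2
Rod-side annular area A_ann = π/4 × (9.94² − 5.94²) = 49.89 in^2
For equal Q, v ∝ 1/A, so v_ret/v_ext = A_cap/A_ann.

v_ret/v_ext ≈ 1.56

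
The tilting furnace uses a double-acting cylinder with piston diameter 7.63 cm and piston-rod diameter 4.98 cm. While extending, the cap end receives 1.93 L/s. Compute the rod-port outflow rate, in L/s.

Q_out ≈ 1.11 L/s

Cap-side area A_cap = π/4 × (7.63 cm)² = 45.72 cm^2
Rod-side annular area A_ann = π/4 × (7.63² − 4.98²) = 26.25 cm^2
Piston speed v = Q_in/A_cap; rod-end outflow Q_out = v × A_ann = Q_in × A_ann/A_cap.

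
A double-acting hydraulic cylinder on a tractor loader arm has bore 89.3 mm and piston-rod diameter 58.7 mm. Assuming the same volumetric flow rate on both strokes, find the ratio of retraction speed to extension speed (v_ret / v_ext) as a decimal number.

v_ret/v_ext ≈ 1.76

Cap-side area A_cap = π/4 × (89.3 mm)² = 6263 mm^2
Rod-side annular area A_ann = π/4 × (89.3² − 58.7²) = 3557 mm^2
For equal Q, v ∝ 1/A, so v_ret/v_ext = A_cap/A_ann.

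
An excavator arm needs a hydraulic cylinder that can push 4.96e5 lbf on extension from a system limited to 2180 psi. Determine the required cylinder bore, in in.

D ≈ 17.0 in

Extension force acts on the full piston face: F = P × (π/4)D².
D = √(4F / (πP)) = √(4 × 4.96e5 lbf / (π × 2180 psi))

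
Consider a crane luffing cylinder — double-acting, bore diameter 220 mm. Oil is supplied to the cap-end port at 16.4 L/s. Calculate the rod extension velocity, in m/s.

v ≈ 0.431 m/s

Cap-side area A_cap = π/4 × (220 mm)² = 38010 mm^2
v = Q / A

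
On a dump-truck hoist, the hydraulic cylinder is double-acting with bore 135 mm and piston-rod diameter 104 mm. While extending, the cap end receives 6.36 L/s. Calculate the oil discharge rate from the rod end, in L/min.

Cap-side area A_cap = π/4 × (135 mm)² = 14310 mm^2
Rod-side annular area A_ann = π/4 × (135² − 104²) = 5819 mm^2
Piston speed v = Q_in/A_cap; rod-end outflow Q_out = v × A_ann = Q_in × A_ann/A_cap.

Q_out ≈ 155 L/min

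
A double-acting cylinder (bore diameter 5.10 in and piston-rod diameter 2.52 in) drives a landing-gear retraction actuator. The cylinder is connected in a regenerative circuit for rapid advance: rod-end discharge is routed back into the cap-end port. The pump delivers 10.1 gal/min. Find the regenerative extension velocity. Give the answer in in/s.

In regeneration the rod-end outflow joins the pump flow into the cap end, so the net volume the pump must supply per unit advance equals the rod cross-section area.
Rod cross-section A_rod = π/4 × (2.52 in)² = 4.988 in^2
v = Q_pump / A_rod

v ≈ 7.80 in/s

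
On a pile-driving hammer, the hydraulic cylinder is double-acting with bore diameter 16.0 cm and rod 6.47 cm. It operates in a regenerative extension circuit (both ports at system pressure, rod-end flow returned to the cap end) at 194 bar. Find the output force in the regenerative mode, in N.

With equal pressure on both faces, forces on the annular region cancel; the net push is pressure × rod cross-section.
Rod cross-section A_rod = π/4 × (6.47 cm)² = 32.88 cm^2
F = P × A_rod

F ≈ 63800 N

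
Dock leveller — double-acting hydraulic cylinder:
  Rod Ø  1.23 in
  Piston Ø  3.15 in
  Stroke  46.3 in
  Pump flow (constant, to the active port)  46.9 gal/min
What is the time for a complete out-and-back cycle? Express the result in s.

Cap-side area A_cap = π/4 × (3.15 in)² = 7.793 in^2
Rod-side annular area A_ann = π/4 × (3.15² − 1.23²) = 6.605 in^2
t_ext = A_cap·L/Q = 1.998 s
t_ret = A_ann·L/Q = 1.694 s
t_cycle = t_ext + t_ret

t ≈ 3.69 s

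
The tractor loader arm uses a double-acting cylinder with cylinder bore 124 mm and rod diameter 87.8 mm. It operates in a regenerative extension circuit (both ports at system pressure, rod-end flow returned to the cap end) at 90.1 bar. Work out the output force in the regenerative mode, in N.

With equal pressure on both faces, forces on the annular region cancel; the net push is pressure × rod cross-section.
Rod cross-section A_rod = π/4 × (87.8 mm)² = 6055 mm^2
F = P × A_rod

F ≈ 54600 N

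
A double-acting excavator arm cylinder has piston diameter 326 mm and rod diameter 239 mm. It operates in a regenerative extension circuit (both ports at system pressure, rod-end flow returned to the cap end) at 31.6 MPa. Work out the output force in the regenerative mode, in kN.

With equal pressure on both faces, forces on the annular region cancel; the net push is pressure × rod cross-section.
Rod cross-section A_rod = π/4 × (239 mm)² = 44860 mm^2
F = P × A_rod

F ≈ 1420 kN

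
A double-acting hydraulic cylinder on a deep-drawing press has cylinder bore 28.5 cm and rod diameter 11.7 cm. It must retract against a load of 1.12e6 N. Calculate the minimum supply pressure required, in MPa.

P ≈ 21.1 MPa

Rod-side annular area A_ann = π/4 × (28.5² − 11.7²) = 530.4 cm^2
Retraction: pressure acts on the annular area.
P = F / A = 1.12e6 N / A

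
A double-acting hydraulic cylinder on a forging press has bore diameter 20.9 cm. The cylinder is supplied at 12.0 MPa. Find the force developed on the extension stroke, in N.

F ≈ 4.12e5 N

Cap-side area A_cap = π/4 × (20.9 cm)² = 343.1 cm^2
F = P × A_cap = 12.0 MPa × A_cap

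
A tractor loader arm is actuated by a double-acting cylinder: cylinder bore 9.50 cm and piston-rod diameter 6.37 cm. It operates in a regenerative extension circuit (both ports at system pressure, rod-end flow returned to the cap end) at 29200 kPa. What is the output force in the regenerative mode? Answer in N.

With equal pressure on both faces, forces on the annular region cancel; the net push is pressure × rod cross-section.
Rod cross-section A_rod = π/4 × (6.37 cm)² = 31.87 cm^2
F = P × A_rod

F ≈ 93100 N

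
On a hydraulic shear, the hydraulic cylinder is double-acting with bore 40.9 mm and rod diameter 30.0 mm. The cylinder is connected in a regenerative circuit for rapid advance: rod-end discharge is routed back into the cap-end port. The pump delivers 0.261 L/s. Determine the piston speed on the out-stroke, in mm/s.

In regeneration the rod-end outflow joins the pump flow into the cap end, so the net volume the pump must supply per unit advance equals the rod cross-section area.
Rod cross-section A_rod = π/4 × (30.0 mm)² = 706.9 mm^2
v = Q_pump / A_rod

v ≈ 369 mm/s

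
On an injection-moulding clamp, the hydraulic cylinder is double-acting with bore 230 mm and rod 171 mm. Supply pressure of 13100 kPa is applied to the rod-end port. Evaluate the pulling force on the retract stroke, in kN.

F ≈ 243 kN

Rod-side annular area A_ann = π/4 × (230² − 171²) = 18580 mm^2
On retraction the pressure acts on the annular area (bore minus rod).
F = P × A_ann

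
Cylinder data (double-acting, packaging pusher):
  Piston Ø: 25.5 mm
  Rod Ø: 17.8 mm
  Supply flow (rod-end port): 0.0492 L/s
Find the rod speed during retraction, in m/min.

Rod-side annular area A_ann = π/4 × (25.5² − 17.8²) = 261.9 mm^2
Flow into the rod-end port fills the annular volume.
v = Q / A

v ≈ 11.3 m/min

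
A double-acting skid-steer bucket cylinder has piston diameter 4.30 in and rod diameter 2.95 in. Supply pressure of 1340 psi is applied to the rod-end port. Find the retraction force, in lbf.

F ≈ 10300 lbf

Rod-side annular area A_ann = π/4 × (4.30² − 2.95²) = 7.687 in^2
On retraction the pressure acts on the annular area (bore minus rod).
F = P × A_ann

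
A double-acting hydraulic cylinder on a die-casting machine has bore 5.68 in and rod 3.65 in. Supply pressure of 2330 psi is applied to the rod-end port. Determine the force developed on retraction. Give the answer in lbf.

F ≈ 34700 lbf

Rod-side annular area A_ann = π/4 × (5.68² − 3.65²) = 14.88 in^2
On retraction the pressure acts on the annular area (bore minus rod).
F = P × A_ann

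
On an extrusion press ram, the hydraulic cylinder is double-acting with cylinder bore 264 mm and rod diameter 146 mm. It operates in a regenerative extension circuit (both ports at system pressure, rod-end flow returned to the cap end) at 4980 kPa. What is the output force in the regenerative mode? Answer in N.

F ≈ 83400 N

With equal pressure on both faces, forces on the annular region cancel; the net push is pressure × rod cross-section.
Rod cross-section A_rod = π/4 × (146 mm)² = 16740 mm^2
F = P × A_rod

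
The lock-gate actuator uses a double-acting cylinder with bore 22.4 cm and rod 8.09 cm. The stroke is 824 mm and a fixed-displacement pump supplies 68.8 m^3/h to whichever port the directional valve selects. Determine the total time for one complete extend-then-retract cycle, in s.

Cap-side area A_cap = π/4 × (22.4 cm)² = 394.1 cm^2
Rod-side annular area A_ann = π/4 × (22.4² − 8.09²) = 342.7 cm^2
t_ext = A_cap·L/Q = 1.699 s
t_ret = A_ann·L/Q = 1.478 s
t_cycle = t_ext + t_ret

t ≈ 3.18 s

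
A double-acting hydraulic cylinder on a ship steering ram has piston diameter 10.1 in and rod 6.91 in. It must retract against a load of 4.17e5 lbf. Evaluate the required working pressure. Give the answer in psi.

P ≈ 9780 psi

Rod-side annular area A_ann = π/4 × (10.1² − 6.91²) = 42.62 in^2
Retraction: pressure acts on the annular area.
P = F / A = 4.17e5 lbf / A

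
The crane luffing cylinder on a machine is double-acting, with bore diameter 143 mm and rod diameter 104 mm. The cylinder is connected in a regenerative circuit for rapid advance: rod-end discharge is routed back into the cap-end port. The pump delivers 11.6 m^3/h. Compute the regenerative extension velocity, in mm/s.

v ≈ 379 mm/s

In regeneration the rod-end outflow joins the pump flow into the cap end, so the net volume the pump must supply per unit advance equals the rod cross-section area.
Rod cross-section A_rod = π/4 × (104 mm)² = 8495 mm^2
v = Q_pump / A_rod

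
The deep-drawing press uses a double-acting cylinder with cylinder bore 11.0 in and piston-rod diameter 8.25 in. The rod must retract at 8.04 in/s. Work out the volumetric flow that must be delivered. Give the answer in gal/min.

Rod-side annular area A_ann = π/4 × (11.0² − 8.25²) = 41.58 in^2
Q = A × v

Q ≈ 86.8 gal/min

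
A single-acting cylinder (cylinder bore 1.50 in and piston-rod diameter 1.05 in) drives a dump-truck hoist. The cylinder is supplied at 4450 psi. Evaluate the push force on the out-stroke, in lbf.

Cap-side area A_cap = π/4 × (1.50 in)² = 1.767 in^2
F = P × A_cap = 4450 psi × A_cap

F ≈ 7860 lbf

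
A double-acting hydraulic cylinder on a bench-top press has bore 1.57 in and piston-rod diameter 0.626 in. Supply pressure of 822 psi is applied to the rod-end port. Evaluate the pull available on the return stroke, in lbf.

Rod-side annular area A_ann = π/4 × (1.57² − 0.626²) = 1.628 in^2
On retraction the pressure acts on the annular area (bore minus rod).
F = P × A_ann

F ≈ 1340 lbf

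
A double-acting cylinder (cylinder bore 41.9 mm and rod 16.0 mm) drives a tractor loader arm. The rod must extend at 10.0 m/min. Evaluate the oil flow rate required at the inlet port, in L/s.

Q ≈ 0.230 L/s

Cap-side area A_cap = π/4 × (41.9 mm)² = 1379 mm^2
Q = A × v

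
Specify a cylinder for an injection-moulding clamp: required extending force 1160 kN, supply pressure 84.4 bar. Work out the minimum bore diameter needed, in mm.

Extension force acts on the full piston face: F = P × (π/4)D².
D = √(4F / (πP)) = √(4 × 1160 kN / (π × 84.4 bar))

D ≈ 418 mm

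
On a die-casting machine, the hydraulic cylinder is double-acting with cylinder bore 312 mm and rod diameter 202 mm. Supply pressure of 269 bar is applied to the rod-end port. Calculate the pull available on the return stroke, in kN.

Rod-side annular area A_ann = π/4 × (312² − 202²) = 44410 mm^2
On retraction the pressure acts on the annular area (bore minus rod).
F = P × A_ann

F ≈ 1190 kN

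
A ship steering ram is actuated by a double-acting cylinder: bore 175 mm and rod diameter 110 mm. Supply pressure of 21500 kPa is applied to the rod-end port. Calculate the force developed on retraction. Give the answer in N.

Rod-side annular area A_ann = π/4 × (175² − 110²) = 14550 mm^2
On retraction the pressure acts on the annular area (bore minus rod).
F = P × A_ann

F ≈ 3.13e5 N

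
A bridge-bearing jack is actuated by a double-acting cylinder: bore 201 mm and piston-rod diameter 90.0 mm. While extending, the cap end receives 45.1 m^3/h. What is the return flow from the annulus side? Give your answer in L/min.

Q_out ≈ 601 L/min

Cap-side area A_cap = π/4 × (201 mm)² = 31730 mm^2
Rod-side annular area A_ann = π/4 × (201² − 90.0²) = 25370 mm^2
Piston speed v = Q_in/A_cap; rod-end outflow Q_out = v × A_ann = Q_in × A_ann/A_cap.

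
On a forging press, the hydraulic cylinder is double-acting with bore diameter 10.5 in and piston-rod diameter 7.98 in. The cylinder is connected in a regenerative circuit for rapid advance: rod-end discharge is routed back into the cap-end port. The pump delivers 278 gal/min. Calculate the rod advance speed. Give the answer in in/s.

In regeneration the rod-end outflow joins the pump flow into the cap end, so the net volume the pump must supply per unit advance equals the rod cross-section area.
Rod cross-section A_rod = π/4 × (7.98 in)² = 50.01 in^2
v = Q_pump / A_rod

v ≈ 21.4 in/s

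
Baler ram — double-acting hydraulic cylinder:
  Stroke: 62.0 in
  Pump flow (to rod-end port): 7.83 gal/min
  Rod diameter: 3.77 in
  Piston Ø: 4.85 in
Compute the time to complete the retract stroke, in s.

t ≈ 15.0 s

Rod-side annular area A_ann = π/4 × (4.85² − 3.77²) = 7.312 in^2
Swept volume V = A × L; t = V / Q = A·L / Q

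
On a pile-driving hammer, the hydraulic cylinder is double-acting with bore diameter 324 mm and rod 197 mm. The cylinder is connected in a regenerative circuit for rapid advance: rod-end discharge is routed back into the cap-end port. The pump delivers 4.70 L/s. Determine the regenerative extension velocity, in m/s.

In regeneration the rod-end outflow joins the pump flow into the cap end, so the net volume the pump must supply per unit advance equals the rod cross-section area.
Rod cross-section A_rod = π/4 × (197 mm)² = 30480 mm^2
v = Q_pump / A_rod

v ≈ 0.154 m/s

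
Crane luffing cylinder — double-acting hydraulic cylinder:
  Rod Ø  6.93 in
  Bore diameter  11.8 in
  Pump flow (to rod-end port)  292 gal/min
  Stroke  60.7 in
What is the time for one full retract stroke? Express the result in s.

Rod-side annular area A_ann = π/4 × (11.8² − 6.93²) = 71.64 in^2
Swept volume V = A × L; t = V / Q = A·L / Q

t ≈ 3.87 s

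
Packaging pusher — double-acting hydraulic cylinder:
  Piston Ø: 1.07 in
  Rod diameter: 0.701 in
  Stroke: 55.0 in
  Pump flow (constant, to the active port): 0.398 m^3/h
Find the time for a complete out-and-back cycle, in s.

t ≈ 11.5 s

Cap-side area A_cap = π/4 × (1.07 in)² = 0.8992 in^2
Rod-side annular area A_ann = π/4 × (1.07² − 0.701²) = 0.5133 in^2
t_ext = A_cap·L/Q = 7.331 s
t_ret = A_ann·L/Q = 4.184 s
t_cycle = t_ext + t_ret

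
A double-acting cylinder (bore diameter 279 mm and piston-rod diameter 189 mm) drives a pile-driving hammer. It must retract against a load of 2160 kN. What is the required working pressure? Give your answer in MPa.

P ≈ 65.3 MPa

Rod-side annular area A_ann = π/4 × (279² − 189²) = 33080 mm^2
Retraction: pressure acts on the annular area.
P = F / A = 2160 kN / A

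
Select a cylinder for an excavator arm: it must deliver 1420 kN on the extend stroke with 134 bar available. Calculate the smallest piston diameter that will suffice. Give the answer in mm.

Extension force acts on the full piston face: F = P × (π/4)D².
D = √(4F / (πP)) = √(4 × 1420 kN / (π × 134 bar))

D ≈ 367 mm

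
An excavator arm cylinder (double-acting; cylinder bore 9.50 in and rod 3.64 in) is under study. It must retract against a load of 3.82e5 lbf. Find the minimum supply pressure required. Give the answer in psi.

P ≈ 6320 psi

Rod-side annular area A_ann = π/4 × (9.50² − 3.64²) = 60.48 in^2
Retraction: pressure acts on the annular area.
P = F / A = 3.82e5 lbf / A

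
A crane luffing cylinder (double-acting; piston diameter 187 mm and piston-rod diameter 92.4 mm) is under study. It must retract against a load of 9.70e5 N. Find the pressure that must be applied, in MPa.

P ≈ 46.7 MPa

Rod-side annular area A_ann = π/4 × (187² − 92.4²) = 20760 mm^2
Retraction: pressure acts on the annular area.
P = F / A = 9.70e5 N / A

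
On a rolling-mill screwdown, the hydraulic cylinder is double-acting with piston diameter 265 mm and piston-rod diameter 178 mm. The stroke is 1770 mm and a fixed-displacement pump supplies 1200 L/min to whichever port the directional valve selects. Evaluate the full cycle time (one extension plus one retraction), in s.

Cap-side area A_cap = π/4 × (265 mm)² = 55150 mm^2
Rod-side annular area A_ann = π/4 × (265² − 178²) = 30270 mm^2
t_ext = A_cap·L/Q = 4.881 s
t_ret = A_ann·L/Q = 2.679 s
t_cycle = t_ext + t_ret

t ≈ 7.56 s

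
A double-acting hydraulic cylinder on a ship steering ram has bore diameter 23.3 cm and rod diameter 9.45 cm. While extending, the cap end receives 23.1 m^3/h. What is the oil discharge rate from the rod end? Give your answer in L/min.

Q_out ≈ 322 L/min

Cap-side area A_cap = π/4 × (23.3 cm)² = 426.4 cm^2
Rod-side annular area A_ann = π/4 × (23.3² − 9.45²) = 356.2 cm^2
Piston speed v = Q_in/A_cap; rod-end outflow Q_out = v × A_ann = Q_in × A_ann/A_cap.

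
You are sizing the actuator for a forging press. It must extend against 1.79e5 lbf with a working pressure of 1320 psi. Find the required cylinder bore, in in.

Extension force acts on the full piston face: F = P × (π/4)D².
D = √(4F / (πP)) = √(4 × 1.79e5 lbf / (π × 1320 psi))

D ≈ 13.1 in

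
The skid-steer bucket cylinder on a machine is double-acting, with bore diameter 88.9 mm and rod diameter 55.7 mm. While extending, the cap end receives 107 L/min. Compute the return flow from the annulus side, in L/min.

Cap-side area A_cap = π/4 × (88.9 mm)² = 6207 mm^2
Rod-side annular area A_ann = π/4 × (88.9² − 55.7²) = 3770 mm^2
Piston speed v = Q_in/A_cap; rod-end outflow Q_out = v × A_ann = Q_in × A_ann/A_cap.

Q_out ≈ 65.0 L/min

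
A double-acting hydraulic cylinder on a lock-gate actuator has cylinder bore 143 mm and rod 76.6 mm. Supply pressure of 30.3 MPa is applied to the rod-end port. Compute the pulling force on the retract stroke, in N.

Rod-side annular area A_ann = π/4 × (143² − 76.6²) = 11450 mm^2
On retraction the pressure acts on the annular area (bore minus rod).
F = P × A_ann

F ≈ 3.47e5 N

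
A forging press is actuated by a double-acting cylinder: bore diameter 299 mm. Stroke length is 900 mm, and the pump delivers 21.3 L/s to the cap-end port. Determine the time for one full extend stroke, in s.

t ≈ 2.97 s

Cap-side area A_cap = π/4 × (299 mm)² = 70220 mm^2
Swept volume V = A × L; t = V / Q = A·L / Q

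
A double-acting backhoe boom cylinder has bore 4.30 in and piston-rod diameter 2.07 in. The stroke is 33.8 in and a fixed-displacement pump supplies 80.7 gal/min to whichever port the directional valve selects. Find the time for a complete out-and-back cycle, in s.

t ≈ 2.79 s

Cap-side area A_cap = π/4 × (4.30 in)² = 14.52 in^2
Rod-side annular area A_ann = π/4 × (4.30² − 2.07²) = 11.16 in^2
t_ext = A_cap·L/Q = 1.580 s
t_ret = A_ann·L/Q = 1.214 s
t_cycle = t_ext + t_ret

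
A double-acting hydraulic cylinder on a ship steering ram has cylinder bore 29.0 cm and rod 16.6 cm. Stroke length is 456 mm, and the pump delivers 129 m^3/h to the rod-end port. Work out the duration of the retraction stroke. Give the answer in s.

Rod-side annular area A_ann = π/4 × (29.0² − 16.6²) = 444.1 cm^2
Swept volume V = A × L; t = V / Q = A·L / Q

t ≈ 0.565 s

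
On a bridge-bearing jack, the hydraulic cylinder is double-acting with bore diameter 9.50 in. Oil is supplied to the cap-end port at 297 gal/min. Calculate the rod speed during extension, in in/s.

Cap-side area A_cap = π/4 × (9.50 in)² = 70.88 in^2
v = Q / A

v ≈ 16.1 in/s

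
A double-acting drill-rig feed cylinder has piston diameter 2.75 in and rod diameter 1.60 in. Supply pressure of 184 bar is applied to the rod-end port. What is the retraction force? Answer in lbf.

F ≈ 10500 lbf

Rod-side annular area A_ann = π/4 × (2.75² − 1.60²) = 3.929 in^2
On retraction the pressure acts on the annular area (bore minus rod).
F = P × A_ann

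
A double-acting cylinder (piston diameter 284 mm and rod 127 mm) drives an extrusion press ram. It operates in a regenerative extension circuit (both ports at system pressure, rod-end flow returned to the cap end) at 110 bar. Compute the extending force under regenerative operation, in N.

With equal pressure on both faces, forces on the annular region cancel; the net push is pressure × rod cross-section.
Rod cross-section A_rod = π/4 × (127 mm)² = 12670 mm^2
F = P × A_rod

F ≈ 1.39e5 N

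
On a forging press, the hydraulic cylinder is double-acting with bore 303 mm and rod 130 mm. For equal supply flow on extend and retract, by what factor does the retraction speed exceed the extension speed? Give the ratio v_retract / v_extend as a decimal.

v_ret/v_ext ≈ 1.23

Cap-side area A_cap = π/4 × (303 mm)² = 72110 mm^2
Rod-side annular area A_ann = π/4 × (303² − 130²) = 58830 mm^2
For equal Q, v ∝ 1/A, so v_ret/v_ext = A_cap/A_ann.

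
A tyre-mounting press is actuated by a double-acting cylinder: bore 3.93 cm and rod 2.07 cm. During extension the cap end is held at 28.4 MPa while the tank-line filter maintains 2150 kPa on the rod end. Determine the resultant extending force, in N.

Cap-side area A_cap = π/4 × (3.93 cm)² = 12.13 cm^2
Rod-side annular area A_ann = π/4 × (3.93² − 2.07²) = 8.765 cm^2
Net thrust = P_cap·A_cap − P_rod·A_ann = 34450 N − 1884 N

F ≈ 32600 N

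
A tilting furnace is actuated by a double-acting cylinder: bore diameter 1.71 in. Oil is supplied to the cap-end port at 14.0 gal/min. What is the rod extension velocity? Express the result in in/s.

Cap-side area A_cap = π/4 × (1.71 in)² = 2.297 in^2
v = Q / A

v ≈ 23.5 in/s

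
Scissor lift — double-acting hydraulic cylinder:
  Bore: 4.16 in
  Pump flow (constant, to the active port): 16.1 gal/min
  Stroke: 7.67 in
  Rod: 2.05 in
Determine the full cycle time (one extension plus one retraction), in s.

t ≈ 2.96 s

Cap-side area A_cap = π/4 × (4.16 in)² = 13.59 in^2
Rod-side annular area A_ann = π/4 × (4.16² − 2.05²) = 10.29 in^2
t_ext = A_cap·L/Q = 1.682 s
t_ret = A_ann·L/Q = 1.273 s
t_cycle = t_ext + t_ret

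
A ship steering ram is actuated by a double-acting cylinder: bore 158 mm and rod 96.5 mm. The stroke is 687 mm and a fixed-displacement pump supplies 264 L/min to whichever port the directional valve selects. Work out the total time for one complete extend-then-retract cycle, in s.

Cap-side area A_cap = π/4 × (158 mm)² = 19610 mm^2
Rod-side annular area A_ann = π/4 × (158² − 96.5²) = 12290 mm^2
t_ext = A_cap·L/Q = 3.061 s
t_ret = A_ann·L/Q = 1.919 s
t_cycle = t_ext + t_ret

t ≈ 4.98 s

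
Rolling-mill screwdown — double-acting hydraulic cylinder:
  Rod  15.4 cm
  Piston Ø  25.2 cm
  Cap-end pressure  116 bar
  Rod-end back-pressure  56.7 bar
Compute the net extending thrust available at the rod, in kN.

Cap-side area A_cap = π/4 × (25.2 cm)² = 498.8 cm^2
Rod-side annular area A_ann = π/4 × (25.2² − 15.4²) = 312.5 cm^2
Net thrust = P_cap·A_cap − P_rod·A_ann = 578.6 kN − 177.2 kN

F ≈ 401 kN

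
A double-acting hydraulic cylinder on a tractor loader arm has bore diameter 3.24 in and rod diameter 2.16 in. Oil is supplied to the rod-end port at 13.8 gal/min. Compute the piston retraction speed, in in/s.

v ≈ 11.6 in/s

Rod-side annular area A_ann = π/4 × (3.24² − 2.16²) = 4.580 in^2
Flow into the rod-end port fills the annular volume.
v = Q / A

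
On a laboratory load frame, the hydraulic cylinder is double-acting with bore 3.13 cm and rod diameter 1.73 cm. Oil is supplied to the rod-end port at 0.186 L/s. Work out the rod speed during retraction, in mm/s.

Rod-side annular area A_ann = π/4 × (3.13² − 1.73²) = 5.344 cm^2
Flow into the rod-end port fills the annular volume.
v = Q / A

v ≈ 348 mm/s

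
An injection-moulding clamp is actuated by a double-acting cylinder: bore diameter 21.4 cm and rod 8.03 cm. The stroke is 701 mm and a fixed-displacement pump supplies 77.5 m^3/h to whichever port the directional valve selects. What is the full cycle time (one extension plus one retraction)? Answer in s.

t ≈ 2.18 s

Cap-side area A_cap = π/4 × (21.4 cm)² = 359.7 cm^2
Rod-side annular area A_ann = π/4 × (21.4² − 8.03²) = 309.0 cm^2
t_ext = A_cap·L/Q = 1.171 s
t_ret = A_ann·L/Q = 1.006 s
t_cycle = t_ext + t_ret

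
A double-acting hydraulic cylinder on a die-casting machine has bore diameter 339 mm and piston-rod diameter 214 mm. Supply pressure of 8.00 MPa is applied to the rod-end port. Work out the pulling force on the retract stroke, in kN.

F ≈ 434 kN

Rod-side annular area A_ann = π/4 × (339² − 214²) = 54290 mm^2
On retraction the pressure acts on the annular area (bore minus rod).
F = P × A_ann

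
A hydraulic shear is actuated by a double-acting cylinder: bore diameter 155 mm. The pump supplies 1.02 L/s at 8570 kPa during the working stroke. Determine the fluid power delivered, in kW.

Hydraulic power = P × Q

W ≈ 8.74 kW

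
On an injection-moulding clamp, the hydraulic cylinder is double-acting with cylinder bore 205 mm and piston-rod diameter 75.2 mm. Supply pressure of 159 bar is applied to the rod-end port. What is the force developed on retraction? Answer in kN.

Rod-side annular area A_ann = π/4 × (205² − 75.2²) = 28560 mm^2
On retraction the pressure acts on the annular area (bore minus rod).
F = P × A_ann

F ≈ 454 kN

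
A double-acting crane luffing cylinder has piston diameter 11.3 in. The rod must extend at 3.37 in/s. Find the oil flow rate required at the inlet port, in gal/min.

Cap-side area A_cap = π/4 × (11.3 in)² = 100.3 in^2
Q = A × v

Q ≈ 87.8 gal/min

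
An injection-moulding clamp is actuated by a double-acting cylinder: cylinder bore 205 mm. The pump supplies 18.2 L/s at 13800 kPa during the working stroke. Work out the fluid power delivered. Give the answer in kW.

W ≈ 251 kW

Hydraulic power = P × Q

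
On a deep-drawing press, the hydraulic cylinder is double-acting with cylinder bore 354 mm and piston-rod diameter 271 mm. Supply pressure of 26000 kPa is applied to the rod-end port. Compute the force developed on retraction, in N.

Rod-side annular area A_ann = π/4 × (354² − 271²) = 40740 mm^2
On retraction the pressure acts on the annular area (bore minus rod).
F = P × A_ann

F ≈ 1.06e6 N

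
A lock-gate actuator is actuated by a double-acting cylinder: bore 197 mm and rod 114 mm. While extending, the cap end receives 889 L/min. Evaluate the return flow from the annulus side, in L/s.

Q_out ≈ 9.85 L/s

Cap-side area A_cap = π/4 × (197 mm)² = 30480 mm^2
Rod-side annular area A_ann = π/4 × (197² − 114²) = 20270 mm^2
Piston speed v = Q_in/A_cap; rod-end outflow Q_out = v × A_ann = Q_in × A_ann/A_cap.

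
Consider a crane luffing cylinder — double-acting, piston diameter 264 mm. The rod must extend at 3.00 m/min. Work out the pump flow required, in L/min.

Cap-side area A_cap = π/4 × (264 mm)² = 54740 mm^2
Q = A × v

Q ≈ 164 L/min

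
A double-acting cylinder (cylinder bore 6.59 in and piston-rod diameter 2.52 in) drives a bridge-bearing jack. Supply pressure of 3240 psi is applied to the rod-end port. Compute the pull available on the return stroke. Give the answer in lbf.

Rod-side annular area A_ann = π/4 × (6.59² − 2.52²) = 29.12 in^2
On retraction the pressure acts on the annular area (bore minus rod).
F = P × A_ann

F ≈ 94400 lbf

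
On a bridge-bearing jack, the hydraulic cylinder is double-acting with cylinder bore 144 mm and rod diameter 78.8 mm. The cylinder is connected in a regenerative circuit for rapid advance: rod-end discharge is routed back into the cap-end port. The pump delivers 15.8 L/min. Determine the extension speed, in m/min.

v ≈ 3.24 m/min

In regeneration the rod-end outflow joins the pump flow into the cap end, so the net volume the pump must supply per unit advance equals the rod cross-section area.
Rod cross-section A_rod = π/4 × (78.8 mm)² = 4877 mm^2
v = Q_pump / A_rod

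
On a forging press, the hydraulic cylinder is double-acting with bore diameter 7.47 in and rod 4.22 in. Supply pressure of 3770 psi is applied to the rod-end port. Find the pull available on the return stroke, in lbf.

Rod-side annular area A_ann = π/4 × (7.47² − 4.22²) = 29.84 in^2
On retraction the pressure acts on the annular area (bore minus rod).
F = P × A_ann

F ≈ 1.12e5 lbf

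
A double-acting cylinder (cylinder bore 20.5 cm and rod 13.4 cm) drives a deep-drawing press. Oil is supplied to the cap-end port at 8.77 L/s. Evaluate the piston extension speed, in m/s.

Cap-side area A_cap = π/4 × (20.5 cm)² = 330.1 cm^2
v = Q / A

v ≈ 0.266 m/s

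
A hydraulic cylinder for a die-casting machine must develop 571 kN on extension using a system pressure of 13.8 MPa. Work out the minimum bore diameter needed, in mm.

Extension force acts on the full piston face: F = P × (π/4)D².
D = √(4F / (πP)) = √(4 × 571 kN / (π × 13.8 MPa))

D ≈ 230 mm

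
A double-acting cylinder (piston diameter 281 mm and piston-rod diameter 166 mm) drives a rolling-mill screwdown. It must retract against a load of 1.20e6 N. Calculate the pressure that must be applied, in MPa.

P ≈ 29.7 MPa

Rod-side annular area A_ann = π/4 × (281² − 166²) = 40370 mm^2
Retraction: pressure acts on the annular area.
P = F / A = 1.20e6 N / A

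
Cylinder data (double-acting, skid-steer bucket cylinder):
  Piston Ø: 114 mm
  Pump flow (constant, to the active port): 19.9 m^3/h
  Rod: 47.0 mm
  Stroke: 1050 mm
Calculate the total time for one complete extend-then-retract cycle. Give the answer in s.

t ≈ 3.55 s

Cap-side area A_cap = π/4 × (114 mm)² = 10210 mm^2
Rod-side annular area A_ann = π/4 × (114² − 47.0²) = 8472 mm^2
t_ext = A_cap·L/Q = 1.939 s
t_ret = A_ann·L/Q = 1.609 s
t_cycle = t_ext + t_ret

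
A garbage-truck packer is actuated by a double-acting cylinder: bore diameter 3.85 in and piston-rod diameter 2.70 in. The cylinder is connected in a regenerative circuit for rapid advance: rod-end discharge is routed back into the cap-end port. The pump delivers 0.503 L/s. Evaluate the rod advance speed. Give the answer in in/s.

In regeneration the rod-end outflow joins the pump flow into the cap end, so the net volume the pump must supply per unit advance equals the rod cross-section area.
Rod cross-section A_rod = π/4 × (2.70 in)² = 5.726 in^2
v = Q_pump / A_rod

v ≈ 5.36 in/s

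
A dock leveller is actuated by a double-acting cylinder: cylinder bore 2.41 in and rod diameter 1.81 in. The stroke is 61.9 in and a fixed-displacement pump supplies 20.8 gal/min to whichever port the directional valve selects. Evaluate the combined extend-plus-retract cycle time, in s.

t ≈ 5.06 s

Cap-side area A_cap = π/4 × (2.41 in)² = 4.562 in^2
Rod-side annular area A_ann = π/4 × (2.41² − 1.81²) = 1.989 in^2
t_ext = A_cap·L/Q = 3.526 s
t_ret = A_ann·L/Q = 1.537 s
t_cycle = t_ext + t_ret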